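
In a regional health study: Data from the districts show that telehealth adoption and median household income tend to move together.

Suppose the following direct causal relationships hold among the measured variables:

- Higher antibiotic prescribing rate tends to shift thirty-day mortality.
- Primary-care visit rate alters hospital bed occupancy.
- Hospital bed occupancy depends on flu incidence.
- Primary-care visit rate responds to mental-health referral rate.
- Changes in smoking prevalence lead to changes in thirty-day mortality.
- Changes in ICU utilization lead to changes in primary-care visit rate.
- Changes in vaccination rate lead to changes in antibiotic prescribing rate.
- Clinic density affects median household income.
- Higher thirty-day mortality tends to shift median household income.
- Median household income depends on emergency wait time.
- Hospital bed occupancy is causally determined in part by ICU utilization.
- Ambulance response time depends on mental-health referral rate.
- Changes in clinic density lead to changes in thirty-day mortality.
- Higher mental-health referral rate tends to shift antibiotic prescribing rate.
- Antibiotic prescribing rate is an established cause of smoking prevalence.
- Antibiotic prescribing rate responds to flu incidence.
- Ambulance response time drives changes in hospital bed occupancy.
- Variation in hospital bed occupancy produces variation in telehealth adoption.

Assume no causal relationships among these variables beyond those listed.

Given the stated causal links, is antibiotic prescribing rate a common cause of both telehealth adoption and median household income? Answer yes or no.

Antibiotic prescribing rate has no stated causal path to telehealth adoption. A confounder must cause both variables, so antibiotic prescribing rate does not qualify.

no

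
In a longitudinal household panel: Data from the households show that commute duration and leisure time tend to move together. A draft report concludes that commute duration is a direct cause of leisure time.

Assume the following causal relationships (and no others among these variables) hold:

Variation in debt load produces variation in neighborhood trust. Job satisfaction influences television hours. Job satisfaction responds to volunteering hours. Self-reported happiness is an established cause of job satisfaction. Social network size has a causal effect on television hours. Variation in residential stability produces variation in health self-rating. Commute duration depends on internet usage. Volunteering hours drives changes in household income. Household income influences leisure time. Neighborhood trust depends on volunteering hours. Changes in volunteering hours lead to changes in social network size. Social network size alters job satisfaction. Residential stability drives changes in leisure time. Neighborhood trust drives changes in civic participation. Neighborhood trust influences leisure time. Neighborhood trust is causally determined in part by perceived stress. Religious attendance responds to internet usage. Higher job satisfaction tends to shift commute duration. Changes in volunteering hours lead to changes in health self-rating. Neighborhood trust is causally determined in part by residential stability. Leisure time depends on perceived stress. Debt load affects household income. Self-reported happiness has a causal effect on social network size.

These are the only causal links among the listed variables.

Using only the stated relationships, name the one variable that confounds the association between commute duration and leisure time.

volunteering hours

Volunteering hours has a causal path to commute duration (volunteering hours → job satisfaction → commute duration) and a separate causal path to leisure time (volunteering hours → neighborhood trust → leisure time), so it is a common cause of both.
No stated relationship gives commute duration a causal route to leisure time, so the correlation is explained by the shared upstream cause rather than a direct effect.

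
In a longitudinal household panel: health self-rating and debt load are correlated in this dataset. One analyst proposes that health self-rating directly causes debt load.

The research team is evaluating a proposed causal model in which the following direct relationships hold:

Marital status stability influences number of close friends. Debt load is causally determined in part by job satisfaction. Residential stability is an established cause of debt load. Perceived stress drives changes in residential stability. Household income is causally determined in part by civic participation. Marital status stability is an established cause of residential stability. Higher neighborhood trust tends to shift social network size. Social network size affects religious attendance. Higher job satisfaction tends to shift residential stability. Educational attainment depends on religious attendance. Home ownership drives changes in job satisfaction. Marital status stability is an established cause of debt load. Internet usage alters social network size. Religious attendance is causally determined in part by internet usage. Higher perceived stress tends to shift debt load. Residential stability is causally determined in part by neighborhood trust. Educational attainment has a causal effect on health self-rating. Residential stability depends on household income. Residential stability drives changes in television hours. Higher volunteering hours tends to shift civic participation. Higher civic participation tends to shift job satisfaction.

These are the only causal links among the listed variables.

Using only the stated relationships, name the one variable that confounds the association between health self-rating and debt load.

neighborhood trust

Neighborhood trust has a causal path to health self-rating (neighborhood trust → social network size → religious attendance → educational attainment → health self-rating) and a separate causal path to debt load (neighborhood trust → residential stability → debt load), so it is a common cause of both.
No stated relationship gives health self-rating a causal route to debt load, so the correlation is explained by the shared upstream cause rather than a direct effect.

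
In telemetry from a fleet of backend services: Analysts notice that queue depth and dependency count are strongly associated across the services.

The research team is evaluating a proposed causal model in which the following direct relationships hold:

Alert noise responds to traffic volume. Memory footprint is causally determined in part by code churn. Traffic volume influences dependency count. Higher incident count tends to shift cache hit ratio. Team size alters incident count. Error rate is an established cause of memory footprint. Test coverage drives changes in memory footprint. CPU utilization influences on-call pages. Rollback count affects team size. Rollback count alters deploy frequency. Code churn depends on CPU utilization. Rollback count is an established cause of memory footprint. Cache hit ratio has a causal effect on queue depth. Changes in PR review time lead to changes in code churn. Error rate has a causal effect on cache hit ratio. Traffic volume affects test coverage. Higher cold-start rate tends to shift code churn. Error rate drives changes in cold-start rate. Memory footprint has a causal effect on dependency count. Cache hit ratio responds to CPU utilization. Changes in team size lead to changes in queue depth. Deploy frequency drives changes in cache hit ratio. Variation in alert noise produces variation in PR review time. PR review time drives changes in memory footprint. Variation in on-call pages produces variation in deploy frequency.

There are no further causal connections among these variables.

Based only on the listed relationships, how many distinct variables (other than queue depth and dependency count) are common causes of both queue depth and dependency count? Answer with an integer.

3

The common causes are: CPU utilization (to queue depth via CPU utilization → cache hit ratio → queue depth; to dependency count via CPU utilization → code churn → memory footprint → dependency count); error rate (to queue depth via error rate → cache hit ratio → queue depth; to dependency count via error rate → memory footprint → dependency count); rollback count (to queue depth via rollback count → team size → queue depth; to dependency count via rollback count → memory footprint → dependency count).
Every other variable lacks a causal path to at least one of queue depth and dependency count.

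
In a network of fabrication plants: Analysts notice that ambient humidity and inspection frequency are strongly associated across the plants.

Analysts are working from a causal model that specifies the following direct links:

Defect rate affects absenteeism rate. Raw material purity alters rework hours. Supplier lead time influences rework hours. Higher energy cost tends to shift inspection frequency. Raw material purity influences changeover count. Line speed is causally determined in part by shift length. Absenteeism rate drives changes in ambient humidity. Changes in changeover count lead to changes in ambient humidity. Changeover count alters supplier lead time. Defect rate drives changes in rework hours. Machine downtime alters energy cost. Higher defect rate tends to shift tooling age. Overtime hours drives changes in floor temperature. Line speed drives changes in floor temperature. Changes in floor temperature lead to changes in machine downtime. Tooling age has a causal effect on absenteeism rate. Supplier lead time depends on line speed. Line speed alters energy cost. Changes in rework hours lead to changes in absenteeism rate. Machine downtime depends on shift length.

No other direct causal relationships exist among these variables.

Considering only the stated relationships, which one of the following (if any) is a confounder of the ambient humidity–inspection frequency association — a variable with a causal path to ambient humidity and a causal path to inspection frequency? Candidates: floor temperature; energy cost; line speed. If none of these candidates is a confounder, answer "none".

line speed

Line speed causes ambient humidity (line speed → supplier lead time → rework hours → absenteeism rate → ambient humidity) and also causes inspection frequency (line speed → energy cost → inspection frequency); it is a common cause of both.
Each of the other candidates lacks a causal path to at least one of ambient humidity and inspection frequency, so they do not confound the relationship.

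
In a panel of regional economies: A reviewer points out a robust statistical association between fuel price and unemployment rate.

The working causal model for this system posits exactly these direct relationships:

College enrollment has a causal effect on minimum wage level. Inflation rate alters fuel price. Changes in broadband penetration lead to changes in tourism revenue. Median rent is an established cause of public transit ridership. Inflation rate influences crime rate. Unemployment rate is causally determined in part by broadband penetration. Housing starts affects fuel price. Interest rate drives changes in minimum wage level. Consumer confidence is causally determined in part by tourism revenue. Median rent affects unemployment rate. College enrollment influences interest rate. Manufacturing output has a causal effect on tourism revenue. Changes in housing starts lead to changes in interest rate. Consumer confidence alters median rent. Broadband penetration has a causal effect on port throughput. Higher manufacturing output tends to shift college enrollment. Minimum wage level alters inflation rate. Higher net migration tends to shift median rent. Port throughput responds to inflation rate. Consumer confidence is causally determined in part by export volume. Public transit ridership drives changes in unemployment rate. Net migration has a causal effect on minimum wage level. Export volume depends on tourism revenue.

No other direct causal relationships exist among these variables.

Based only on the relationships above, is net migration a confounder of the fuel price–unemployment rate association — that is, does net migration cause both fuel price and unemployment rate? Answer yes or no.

Net migration has a causal path to fuel price (net migration → minimum wage level → inflation rate → fuel price) and to unemployment rate (net migration → median rent → unemployment rate), so it is a common cause of both — a confounder.

yes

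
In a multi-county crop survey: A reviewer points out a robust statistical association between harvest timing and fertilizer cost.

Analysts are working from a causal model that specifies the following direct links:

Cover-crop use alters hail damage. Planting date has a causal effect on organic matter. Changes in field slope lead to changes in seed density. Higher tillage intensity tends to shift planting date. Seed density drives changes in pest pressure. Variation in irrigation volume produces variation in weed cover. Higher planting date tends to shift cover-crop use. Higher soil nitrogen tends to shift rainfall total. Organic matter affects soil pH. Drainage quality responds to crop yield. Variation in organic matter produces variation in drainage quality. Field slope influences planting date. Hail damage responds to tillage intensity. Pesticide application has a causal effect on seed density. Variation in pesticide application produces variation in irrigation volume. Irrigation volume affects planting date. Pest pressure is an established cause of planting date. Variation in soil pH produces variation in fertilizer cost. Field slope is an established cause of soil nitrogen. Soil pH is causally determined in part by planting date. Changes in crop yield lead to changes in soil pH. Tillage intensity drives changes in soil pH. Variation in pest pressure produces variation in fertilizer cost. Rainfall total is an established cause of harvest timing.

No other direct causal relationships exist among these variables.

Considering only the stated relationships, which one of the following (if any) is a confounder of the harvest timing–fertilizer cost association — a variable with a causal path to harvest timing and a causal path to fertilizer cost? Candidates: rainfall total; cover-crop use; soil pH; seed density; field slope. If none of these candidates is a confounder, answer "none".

field slope

Field slope causes harvest timing (field slope → soil nitrogen → rainfall total → harvest timing) and also causes fertilizer cost (field slope → planting date → soil pH → fertilizer cost); it is a common cause of both.
Each of the other candidates lacks a causal path to at least one of harvest timing and fertilizer cost, so they do not confound the relationship.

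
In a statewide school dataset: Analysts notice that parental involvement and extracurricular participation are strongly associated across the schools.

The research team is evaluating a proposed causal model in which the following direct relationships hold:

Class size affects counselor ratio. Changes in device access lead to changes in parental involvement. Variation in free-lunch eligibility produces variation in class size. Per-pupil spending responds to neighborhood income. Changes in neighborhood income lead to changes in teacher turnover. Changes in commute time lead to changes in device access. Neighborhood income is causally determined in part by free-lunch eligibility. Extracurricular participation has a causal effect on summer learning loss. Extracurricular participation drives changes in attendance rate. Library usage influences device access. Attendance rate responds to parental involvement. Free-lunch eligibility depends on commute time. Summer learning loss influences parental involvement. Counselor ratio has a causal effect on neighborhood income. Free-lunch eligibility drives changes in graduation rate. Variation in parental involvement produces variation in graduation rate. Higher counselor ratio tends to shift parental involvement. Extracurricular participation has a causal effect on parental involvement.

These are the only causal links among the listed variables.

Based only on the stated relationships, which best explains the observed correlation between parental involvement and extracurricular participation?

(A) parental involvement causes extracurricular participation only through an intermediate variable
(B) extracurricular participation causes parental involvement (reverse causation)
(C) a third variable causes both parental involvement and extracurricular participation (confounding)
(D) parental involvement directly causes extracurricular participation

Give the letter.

B

The stated link runs extracurricular participation → parental involvement; parental involvement has no causal path to extracurricular participation. No variable causes both, so confounding is ruled out. The correlation reflects reverse causation.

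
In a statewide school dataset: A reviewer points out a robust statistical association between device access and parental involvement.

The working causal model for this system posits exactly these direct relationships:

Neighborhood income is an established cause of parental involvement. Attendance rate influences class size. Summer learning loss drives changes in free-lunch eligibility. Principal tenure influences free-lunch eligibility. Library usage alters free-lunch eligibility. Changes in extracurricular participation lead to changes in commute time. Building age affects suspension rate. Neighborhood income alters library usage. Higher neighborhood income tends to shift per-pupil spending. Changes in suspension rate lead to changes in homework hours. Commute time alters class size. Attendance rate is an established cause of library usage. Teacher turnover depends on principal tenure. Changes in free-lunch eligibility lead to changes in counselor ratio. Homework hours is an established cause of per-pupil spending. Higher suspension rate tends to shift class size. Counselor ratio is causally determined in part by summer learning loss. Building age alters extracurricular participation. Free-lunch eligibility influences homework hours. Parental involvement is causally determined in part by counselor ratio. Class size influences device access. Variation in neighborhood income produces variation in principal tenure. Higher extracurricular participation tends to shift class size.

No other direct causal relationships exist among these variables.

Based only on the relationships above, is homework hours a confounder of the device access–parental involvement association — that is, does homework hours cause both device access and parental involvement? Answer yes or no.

no

Homework hours has no stated causal path to either device access or parental involvement. A confounder must cause both variables, so homework hours does not qualify.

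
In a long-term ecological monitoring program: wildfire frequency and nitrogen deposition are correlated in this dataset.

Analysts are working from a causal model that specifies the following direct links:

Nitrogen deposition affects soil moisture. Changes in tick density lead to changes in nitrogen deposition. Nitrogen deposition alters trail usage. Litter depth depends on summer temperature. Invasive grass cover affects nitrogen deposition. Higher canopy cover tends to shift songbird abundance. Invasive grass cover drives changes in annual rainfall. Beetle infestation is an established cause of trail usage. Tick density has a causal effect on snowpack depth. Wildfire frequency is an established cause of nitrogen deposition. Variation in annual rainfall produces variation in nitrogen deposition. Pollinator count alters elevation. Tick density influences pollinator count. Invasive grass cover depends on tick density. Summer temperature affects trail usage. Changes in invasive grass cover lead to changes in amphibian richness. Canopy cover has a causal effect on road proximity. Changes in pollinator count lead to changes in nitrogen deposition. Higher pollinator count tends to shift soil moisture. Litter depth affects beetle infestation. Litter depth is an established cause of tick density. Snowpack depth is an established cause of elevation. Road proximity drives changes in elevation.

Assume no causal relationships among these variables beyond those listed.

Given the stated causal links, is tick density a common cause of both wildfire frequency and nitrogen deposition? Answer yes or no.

no

Tick density has no stated causal path to wildfire frequency. A confounder must cause both variables, so tick density does not qualify.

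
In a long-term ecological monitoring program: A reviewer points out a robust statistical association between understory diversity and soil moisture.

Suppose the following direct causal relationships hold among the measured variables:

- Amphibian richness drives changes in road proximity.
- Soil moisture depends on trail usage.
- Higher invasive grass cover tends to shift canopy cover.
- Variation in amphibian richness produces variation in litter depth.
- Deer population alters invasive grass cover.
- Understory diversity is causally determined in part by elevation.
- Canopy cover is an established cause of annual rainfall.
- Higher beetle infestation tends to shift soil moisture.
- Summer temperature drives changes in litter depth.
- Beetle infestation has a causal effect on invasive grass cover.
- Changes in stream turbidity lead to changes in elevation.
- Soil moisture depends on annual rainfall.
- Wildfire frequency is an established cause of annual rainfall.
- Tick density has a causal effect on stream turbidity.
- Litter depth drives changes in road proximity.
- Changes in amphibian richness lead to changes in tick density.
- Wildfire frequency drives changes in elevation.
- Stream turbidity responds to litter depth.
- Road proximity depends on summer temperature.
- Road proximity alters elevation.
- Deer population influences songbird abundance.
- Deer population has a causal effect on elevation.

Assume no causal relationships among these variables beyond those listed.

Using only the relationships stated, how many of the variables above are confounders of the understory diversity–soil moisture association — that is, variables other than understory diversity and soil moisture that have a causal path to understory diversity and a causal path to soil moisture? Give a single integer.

The common causes are: deer population (to understory diversity via deer population → elevation → understory diversity; to soil moisture via deer population → invasive grass cover → canopy cover → annual rainfall → soil moisture); wildfire frequency (to understory diversity via wildfire frequency → elevation → understory diversity; to soil moisture via wildfire frequency → annual rainfall → soil moisture).
Every other variable lacks a causal path to at least one of understory diversity and soil moisture.

2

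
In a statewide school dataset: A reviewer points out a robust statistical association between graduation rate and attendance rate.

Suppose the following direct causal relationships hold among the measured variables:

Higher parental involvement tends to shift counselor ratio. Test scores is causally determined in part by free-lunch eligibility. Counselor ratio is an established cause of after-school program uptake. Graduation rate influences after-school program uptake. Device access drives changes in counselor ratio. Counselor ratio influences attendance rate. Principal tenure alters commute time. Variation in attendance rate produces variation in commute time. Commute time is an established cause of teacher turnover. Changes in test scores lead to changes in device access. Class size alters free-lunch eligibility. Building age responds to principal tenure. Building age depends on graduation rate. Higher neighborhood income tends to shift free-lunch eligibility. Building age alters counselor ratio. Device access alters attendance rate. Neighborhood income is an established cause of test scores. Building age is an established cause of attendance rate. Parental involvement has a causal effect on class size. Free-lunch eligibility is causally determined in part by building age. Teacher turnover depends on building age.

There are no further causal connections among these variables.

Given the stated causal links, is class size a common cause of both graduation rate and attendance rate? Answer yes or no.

no

Class size has no stated causal path to graduation rate. A confounder must cause both variables, so class size does not qualify.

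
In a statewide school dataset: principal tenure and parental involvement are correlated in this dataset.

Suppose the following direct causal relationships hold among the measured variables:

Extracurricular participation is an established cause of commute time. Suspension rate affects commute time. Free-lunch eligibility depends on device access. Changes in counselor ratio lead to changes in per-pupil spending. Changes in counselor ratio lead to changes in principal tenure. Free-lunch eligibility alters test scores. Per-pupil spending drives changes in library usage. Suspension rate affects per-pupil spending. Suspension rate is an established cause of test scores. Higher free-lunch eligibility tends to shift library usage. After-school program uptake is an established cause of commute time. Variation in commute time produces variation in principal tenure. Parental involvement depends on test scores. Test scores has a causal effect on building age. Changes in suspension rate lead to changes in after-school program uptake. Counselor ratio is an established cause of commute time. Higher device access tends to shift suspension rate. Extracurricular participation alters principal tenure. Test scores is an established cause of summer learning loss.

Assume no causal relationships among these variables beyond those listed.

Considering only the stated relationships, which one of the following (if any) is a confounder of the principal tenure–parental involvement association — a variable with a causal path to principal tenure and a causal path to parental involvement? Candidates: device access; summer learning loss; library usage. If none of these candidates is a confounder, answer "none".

device access

Device access causes principal tenure (device access → suspension rate → commute time → principal tenure) and also causes parental involvement (device access → suspension rate → test scores → parental involvement); it is a common cause of both.
Each of the other candidates lacks a causal path to at least one of principal tenure and parental involvement, so they do not confound the relationship.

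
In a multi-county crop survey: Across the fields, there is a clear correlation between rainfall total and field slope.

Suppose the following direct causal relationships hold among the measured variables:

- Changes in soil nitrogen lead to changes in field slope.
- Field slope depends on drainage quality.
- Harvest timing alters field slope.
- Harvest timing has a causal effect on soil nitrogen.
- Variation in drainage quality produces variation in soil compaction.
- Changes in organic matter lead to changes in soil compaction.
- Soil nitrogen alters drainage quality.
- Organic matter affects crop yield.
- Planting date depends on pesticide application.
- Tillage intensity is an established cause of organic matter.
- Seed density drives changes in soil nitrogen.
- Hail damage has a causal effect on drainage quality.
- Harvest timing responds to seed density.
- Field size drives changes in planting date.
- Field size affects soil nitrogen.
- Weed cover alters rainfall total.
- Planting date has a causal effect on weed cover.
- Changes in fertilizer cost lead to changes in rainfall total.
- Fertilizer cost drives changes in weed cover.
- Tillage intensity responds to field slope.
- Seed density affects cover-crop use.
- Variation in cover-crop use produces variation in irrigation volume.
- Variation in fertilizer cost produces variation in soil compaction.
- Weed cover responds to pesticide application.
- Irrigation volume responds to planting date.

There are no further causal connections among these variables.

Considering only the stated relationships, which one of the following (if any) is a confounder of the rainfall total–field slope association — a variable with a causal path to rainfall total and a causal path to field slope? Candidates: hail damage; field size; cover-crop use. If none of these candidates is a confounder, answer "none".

field size

Field size causes rainfall total (field size → planting date → weed cover → rainfall total) and also causes field slope (field size → soil nitrogen → field slope); it is a common cause of both.
Each of the other candidates lacks a causal path to at least one of rainfall total and field slope, so they do not confound the relationship.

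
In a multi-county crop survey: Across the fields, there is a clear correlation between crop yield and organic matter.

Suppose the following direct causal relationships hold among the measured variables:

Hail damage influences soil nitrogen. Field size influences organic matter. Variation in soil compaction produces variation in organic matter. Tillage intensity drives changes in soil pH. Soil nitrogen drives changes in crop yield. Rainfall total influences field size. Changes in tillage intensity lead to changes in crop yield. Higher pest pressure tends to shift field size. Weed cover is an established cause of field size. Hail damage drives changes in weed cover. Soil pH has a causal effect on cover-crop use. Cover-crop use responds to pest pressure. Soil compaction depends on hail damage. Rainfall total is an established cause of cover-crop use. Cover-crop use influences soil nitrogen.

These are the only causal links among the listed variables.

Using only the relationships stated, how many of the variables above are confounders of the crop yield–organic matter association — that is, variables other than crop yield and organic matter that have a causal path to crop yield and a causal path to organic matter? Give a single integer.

3

The common causes are: hail damage (to crop yield via hail damage → soil nitrogen → crop yield; to organic matter via hail damage → soil compaction → organic matter); pest pressure (to crop yield via pest pressure → cover-crop use → soil nitrogen → crop yield; to organic matter via pest pressure → field size → organic matter); rainfall total (to crop yield via rainfall total → cover-crop use → soil nitrogen → crop yield; to organic matter via rainfall total → field size → organic matter).
Every other variable lacks a causal path to at least one of crop yield and organic matter.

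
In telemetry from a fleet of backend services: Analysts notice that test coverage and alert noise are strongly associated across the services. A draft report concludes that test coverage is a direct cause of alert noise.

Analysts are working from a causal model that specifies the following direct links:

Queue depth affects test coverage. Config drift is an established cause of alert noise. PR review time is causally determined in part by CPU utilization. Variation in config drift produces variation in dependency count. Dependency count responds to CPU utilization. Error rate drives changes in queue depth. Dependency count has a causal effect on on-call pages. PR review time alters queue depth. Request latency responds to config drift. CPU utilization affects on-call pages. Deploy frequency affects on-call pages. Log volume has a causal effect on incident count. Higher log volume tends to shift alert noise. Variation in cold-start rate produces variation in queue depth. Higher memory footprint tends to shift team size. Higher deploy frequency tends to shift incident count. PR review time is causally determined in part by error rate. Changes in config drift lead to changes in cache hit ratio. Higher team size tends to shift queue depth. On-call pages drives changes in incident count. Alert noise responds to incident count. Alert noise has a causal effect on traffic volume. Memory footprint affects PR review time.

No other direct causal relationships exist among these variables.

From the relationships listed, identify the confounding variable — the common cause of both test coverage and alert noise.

CPU utilization

CPU utilization has a causal path to test coverage (CPU utilization → PR review time → queue depth → test coverage) and a separate causal path to alert noise (CPU utilization → on-call pages → incident count → alert noise), so it is a common cause of both.
No stated relationship gives test coverage a causal route to alert noise, so the correlation is explained by the shared upstream cause rather than a direct effect.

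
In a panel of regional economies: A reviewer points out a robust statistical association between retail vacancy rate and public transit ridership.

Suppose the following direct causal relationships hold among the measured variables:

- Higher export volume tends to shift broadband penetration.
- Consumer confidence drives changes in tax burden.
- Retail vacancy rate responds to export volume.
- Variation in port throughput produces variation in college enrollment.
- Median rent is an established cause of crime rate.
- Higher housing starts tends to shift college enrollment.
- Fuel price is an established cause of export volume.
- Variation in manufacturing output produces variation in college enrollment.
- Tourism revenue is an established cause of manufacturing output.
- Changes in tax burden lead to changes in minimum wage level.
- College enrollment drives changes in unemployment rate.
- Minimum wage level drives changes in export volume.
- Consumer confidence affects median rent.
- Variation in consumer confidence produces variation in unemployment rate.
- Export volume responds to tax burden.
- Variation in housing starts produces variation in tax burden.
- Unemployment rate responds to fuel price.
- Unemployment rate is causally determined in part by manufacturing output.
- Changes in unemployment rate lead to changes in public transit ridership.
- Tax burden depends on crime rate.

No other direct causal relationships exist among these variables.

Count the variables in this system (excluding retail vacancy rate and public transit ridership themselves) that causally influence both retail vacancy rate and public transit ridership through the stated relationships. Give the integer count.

3

The common causes are: consumer confidence (to retail vacancy rate via consumer confidence → tax burden → export volume → retail vacancy rate; to public transit ridership via consumer confidence → unemployment rate → public transit ridership); fuel price (to retail vacancy rate via fuel price → export volume → retail vacancy rate; to public transit ridership via fuel price → unemployment rate → public transit ridership); housing starts (to retail vacancy rate via housing starts → tax burden → export volume → retail vacancy rate; to public transit ridership via housing starts → college enrollment → unemployment rate → public transit ridership).
Every other variable lacks a causal path to at least one of retail vacancy rate and public transit ridership.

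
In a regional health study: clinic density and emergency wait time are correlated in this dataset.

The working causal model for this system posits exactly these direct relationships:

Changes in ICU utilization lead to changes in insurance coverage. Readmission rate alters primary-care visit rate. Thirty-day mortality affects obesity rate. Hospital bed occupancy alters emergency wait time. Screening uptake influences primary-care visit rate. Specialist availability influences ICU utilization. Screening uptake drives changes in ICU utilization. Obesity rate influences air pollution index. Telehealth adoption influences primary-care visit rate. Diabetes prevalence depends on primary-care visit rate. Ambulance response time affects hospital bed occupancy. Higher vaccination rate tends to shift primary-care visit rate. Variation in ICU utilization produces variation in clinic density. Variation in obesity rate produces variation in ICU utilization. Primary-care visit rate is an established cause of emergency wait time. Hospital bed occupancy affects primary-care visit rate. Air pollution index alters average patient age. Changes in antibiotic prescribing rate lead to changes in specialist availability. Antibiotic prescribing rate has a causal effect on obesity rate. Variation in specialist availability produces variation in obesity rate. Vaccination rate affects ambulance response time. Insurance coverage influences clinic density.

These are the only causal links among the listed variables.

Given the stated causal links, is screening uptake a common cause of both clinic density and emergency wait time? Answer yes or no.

yes

Screening uptake has a causal path to clinic density (screening uptake → ICU utilization → clinic density) and to emergency wait time (screening uptake → primary-care visit rate → emergency wait time), so it is a common cause of both — a confounder.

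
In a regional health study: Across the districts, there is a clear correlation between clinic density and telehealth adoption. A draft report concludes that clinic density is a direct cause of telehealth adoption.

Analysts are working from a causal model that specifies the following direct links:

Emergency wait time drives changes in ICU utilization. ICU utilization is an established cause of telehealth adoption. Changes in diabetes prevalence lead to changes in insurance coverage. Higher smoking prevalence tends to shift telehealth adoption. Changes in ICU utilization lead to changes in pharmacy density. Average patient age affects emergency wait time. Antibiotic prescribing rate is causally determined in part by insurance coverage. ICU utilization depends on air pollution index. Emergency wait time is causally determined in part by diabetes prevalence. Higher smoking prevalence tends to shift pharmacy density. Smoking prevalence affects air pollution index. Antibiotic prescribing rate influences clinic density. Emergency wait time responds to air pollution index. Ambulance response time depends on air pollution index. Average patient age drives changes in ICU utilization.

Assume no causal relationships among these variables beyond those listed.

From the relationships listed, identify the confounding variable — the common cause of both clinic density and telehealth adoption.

diabetes prevalence

Diabetes prevalence has a causal path to clinic density (diabetes prevalence → insurance coverage → antibiotic prescribing rate → clinic density) and a separate causal path to telehealth adoption (diabetes prevalence → emergency wait time → ICU utilization → telehealth adoption), so it is a common cause of both.
No stated relationship gives clinic density a causal route to telehealth adoption, so the correlation is explained by the shared upstream cause rather than a direct effect.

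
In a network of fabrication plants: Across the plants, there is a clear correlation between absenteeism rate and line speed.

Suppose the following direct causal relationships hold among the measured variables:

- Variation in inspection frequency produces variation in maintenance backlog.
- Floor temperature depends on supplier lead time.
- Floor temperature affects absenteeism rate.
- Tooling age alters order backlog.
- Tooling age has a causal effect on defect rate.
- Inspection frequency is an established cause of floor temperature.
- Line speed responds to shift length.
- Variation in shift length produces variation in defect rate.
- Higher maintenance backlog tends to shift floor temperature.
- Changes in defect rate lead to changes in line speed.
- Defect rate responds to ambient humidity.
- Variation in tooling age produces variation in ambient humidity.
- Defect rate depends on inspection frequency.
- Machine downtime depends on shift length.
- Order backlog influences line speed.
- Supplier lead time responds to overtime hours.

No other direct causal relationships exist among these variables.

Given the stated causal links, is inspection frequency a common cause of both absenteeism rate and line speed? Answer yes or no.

Inspection frequency has a causal path to absenteeism rate (inspection frequency → floor temperature → absenteeism rate) and to line speed (inspection frequency → defect rate → line speed), so it is a common cause of both — a confounder.

yes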